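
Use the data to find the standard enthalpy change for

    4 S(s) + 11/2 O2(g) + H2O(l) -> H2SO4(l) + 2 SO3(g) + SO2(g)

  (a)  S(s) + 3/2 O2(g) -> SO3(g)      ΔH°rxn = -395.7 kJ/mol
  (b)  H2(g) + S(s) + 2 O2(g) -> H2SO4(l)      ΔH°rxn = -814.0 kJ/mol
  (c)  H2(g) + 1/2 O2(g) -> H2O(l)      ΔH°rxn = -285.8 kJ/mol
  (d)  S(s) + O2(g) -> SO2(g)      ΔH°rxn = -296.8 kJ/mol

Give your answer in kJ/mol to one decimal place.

ΔH°rxn = -1616.4 kJ/mol

(a) × 2: (2)·(-395.7) = -791.4 kJ/mol
(b) as written: -814.0 kJ/mol
(c) reversed: +285.8 kJ/mol
(d) as written: -296.8 kJ/mol
ΔH°rxn = (-791.4) + (-814.0) + (+285.8) + (-296.8) = -1616.4 kJ/mol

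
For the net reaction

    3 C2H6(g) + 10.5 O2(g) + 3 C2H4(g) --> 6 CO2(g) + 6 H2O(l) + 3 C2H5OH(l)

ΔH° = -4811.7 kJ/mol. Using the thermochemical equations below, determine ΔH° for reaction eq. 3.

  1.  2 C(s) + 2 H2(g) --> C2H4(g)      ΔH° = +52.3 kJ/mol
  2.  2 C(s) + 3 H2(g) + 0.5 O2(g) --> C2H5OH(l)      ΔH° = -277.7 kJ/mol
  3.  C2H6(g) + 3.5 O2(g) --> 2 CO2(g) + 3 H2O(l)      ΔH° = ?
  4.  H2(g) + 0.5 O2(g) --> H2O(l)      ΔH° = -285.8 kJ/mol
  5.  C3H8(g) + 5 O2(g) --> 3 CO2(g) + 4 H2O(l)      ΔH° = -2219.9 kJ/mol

eq. 1 reversed and × 3 (C2H4(g) must end up as a reactant; scale by 3 for the 3 C2H4(g)): (-3)·(+52.3) = -156.9 kJ/mol
eq. 2 × 3 (scale by 3 for the 3 C2H5OH(l)): (3)·(-277.7) = -833.1 kJ/mol
eq. 3 × 3 (scale by 3 for the 3 C2H6(g)): contributes 3·x
eq. 4 reversed and × 3: (-3)·(-285.8) = +857.4 kJ/mol
eq. 5: not needed (C3H8(g) appears nowhere else).
-4811.7 = (-156.9) + (-833.1) + (+857.4) + 3·x
x = (-4811.7 − (-132.6)) / (3) = -1559.7 kJ/mol

ΔH° = -1559.7 kJ/mol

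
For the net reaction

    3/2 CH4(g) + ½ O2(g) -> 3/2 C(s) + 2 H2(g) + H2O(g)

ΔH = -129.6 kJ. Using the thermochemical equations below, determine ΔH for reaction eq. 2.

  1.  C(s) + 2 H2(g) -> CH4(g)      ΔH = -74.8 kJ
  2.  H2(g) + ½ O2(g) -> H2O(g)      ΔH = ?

ΔH = -241.8 kJ

eq. 1 reversed and × 3/2: (-3/2)·(-74.8) = +112.2 kJ
eq. 2 as written: contributes x
-129.6 = (+112.2) + x
x = (-129.6 − (+112.2)) / (1) = -241.8 kJ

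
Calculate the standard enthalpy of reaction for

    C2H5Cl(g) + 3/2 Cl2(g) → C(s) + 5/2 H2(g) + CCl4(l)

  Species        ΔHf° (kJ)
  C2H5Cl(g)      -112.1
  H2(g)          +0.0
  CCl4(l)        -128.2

ΔH°rxn = Σ nΔHf°(products) − Σ nΔHf°(reactants).
Products: 1·(+0.0) + 5/2·(+0.0) + 1·(-128.2) = -128.2
Reactants: 1·(-112.1) + 3/2·(+0.0) = -112.1
ΔH° = (-128.2) − (-112.1) = -16.1 kJ

ΔH° = -16.1 kJ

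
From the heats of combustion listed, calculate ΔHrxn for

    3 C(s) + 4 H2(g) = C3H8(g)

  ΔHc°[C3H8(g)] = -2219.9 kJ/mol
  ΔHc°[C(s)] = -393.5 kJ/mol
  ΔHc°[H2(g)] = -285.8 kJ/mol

Using ΔH = Σ nΔHc°(reactants) − Σ nΔHc°(products):
= [3·(-393.5) + 4·(-285.8)] − [1·(-2219.9)]
= -103.8 kJ/mol

ΔHrxn = -103.8 kJ/mol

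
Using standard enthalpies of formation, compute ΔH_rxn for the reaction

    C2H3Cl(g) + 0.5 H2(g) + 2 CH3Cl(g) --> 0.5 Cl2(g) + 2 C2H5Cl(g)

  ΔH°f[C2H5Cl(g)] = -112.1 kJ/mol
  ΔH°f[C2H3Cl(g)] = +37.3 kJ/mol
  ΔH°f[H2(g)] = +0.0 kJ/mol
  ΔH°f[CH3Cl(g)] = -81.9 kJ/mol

Products: 1/2·(+0.0) + 2·(-112.1) = -224.2
Reactants: 1·(+37.3) + 1/2·(+0.0) + 2·(-81.9) = -126.5
ΔH_rxn = (-224.2) − (-126.5) = -97.7 kJ/mol

ΔH_rxn = -97.7 kJ/mol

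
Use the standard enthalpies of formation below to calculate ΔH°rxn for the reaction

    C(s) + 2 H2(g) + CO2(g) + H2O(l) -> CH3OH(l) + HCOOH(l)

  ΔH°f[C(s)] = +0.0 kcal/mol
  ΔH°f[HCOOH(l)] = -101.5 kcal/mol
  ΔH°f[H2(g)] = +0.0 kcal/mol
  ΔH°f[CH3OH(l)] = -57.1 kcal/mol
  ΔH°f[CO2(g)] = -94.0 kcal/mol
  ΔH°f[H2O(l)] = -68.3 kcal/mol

ΔH°rxn = 3.7 kcal/mol

Products: 1·(-57.1) + 1·(-101.5) = -158.6
Reactants: 1·(+0.0) + 2·(+0.0) + 1·(-94.0) + 1·(-68.3) = -162.3
ΔH°rxn = (-158.6) − (-162.3) = 3.7 kcal/mol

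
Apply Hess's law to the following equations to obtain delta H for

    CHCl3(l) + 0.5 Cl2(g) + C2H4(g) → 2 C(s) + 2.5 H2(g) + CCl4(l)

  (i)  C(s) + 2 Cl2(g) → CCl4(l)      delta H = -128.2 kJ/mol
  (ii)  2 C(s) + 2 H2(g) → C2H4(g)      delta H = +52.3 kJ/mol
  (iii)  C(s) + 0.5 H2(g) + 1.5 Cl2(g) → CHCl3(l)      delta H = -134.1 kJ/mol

delta H = -46.4 kJ/mol

(i) as written (CCl4(l) already on the product side): -128.2 kJ/mol
(ii) reversed (C2H4(g) must end up as a reactant): -52.3 kJ/mol
(iii) reversed (reverse to put CHCl3(l) on the reactant side): +134.1 kJ/mol
Combining the equations, delta H = (1)·(-128.2) + (-1)·(+52.3) + (-1)·(-134.1) = -46.4 kJ/mol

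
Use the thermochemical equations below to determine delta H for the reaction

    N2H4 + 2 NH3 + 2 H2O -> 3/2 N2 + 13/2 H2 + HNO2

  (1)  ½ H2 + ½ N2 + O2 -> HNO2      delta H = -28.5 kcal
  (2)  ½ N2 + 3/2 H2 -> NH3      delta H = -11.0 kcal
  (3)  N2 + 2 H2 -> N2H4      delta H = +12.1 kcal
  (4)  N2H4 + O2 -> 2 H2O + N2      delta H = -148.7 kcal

delta H = 118.0 kcal

(1) as written: -28.5 kcal
(2) reversed and × 2: (-2)·(-11.0) = +22.0 kcal
(3) reversed and × 2: (-2)·(+12.1) = -24.2 kcal
(4) reversed: +148.7 kcal
By Hess's law, delta H = (-28.5) + (+22.0) + (-24.2) + (+148.7) = 118.0 kcal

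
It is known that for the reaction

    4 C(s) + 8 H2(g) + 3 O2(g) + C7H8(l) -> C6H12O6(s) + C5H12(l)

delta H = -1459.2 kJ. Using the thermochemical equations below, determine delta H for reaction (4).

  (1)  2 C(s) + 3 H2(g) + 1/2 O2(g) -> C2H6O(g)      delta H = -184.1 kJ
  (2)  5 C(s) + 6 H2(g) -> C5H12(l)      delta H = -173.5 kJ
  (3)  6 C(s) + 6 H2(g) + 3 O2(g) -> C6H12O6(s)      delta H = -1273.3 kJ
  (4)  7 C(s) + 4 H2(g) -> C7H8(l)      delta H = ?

(1): not needed.
(2) as written: -173.5 kJ
(3) as written: -1273.3 kJ
(4) reversed: contributes −x
-1459.2 = (-173.5) + (-1273.3) − x
x = (-1459.2 − (-1446.8)) / (-1) = 12.4 kJ

delta H = 12.4 kJ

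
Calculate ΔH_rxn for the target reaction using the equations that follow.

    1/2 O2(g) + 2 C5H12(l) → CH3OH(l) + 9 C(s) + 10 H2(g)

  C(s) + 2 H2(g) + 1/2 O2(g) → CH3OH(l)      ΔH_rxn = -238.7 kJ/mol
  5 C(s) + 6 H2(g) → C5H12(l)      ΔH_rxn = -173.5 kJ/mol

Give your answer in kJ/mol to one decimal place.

ΔH_rxn = 108.3 kJ/mol

equation 1 as written (CH3OH(l) already on the product side): -238.7 kJ/mol
equation 2 reversed and × 2 (reverse to put C5H12(l) on the reactant side; ×2 to match 2 C5H12(l) in the target): (-2)·(-173.5) = +347.0 kJ/mol
By Hess's law, ΔH_rxn = (1)·(-238.7) + (-2)·(-173.5) = 108.3 kJ/mol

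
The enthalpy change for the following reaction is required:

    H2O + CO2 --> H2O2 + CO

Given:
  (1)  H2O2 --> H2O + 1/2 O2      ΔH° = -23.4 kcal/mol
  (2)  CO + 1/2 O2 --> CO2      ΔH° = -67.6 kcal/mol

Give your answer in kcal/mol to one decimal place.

(1) reversed: +23.4 kcal/mol
(2) reversed: +67.6 kcal/mol
ΔH° = (+23.4) + (+67.6) = 91.0 kcal/mol

ΔH° = 91.0 kcal/mol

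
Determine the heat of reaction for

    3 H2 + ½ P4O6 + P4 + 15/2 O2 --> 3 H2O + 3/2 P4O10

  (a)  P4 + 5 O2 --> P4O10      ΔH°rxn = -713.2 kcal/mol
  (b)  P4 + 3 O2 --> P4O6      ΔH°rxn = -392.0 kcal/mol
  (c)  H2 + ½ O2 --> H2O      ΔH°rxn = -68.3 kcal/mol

(a) × 3/2 (×3/2 to match 3/2 P4O10 in the target): (3/2)·(-713.2) = -1069.8 kcal/mol
(b) reversed and × 1/2 (P4O6 must end up as a reactant; scale by 1/2 for the 1/2 P4O6): (-1/2)·(-392.0) = +196.0 kcal/mol
(c) × 3 (scale by 3 for the 3 H2O): (3)·(-68.3) = -204.9 kcal/mol
ΔH°rxn = (-1069.8) + (+196.0) + (-204.9) = -1078.7 kcal/mol

ΔH°rxn = -1078.7 kcal/mol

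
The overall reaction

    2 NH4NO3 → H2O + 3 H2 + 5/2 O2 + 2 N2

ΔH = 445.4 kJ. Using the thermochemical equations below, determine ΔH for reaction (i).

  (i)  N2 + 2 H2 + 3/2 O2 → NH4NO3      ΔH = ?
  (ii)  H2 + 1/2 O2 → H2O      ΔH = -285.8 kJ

ΔH = -365.6 kJ

(i) reversed and × 2 (reverse to put NH4NO3 on the reactant side; ×2 to match 2 NH4NO3 in the target): contributes −2·x
(ii) as written (H2O already on the product side): -285.8 kJ
+445.4 = (-285.8) − 2·x
x = (+445.4 − (-285.8)) / (-2) = -365.6 kJ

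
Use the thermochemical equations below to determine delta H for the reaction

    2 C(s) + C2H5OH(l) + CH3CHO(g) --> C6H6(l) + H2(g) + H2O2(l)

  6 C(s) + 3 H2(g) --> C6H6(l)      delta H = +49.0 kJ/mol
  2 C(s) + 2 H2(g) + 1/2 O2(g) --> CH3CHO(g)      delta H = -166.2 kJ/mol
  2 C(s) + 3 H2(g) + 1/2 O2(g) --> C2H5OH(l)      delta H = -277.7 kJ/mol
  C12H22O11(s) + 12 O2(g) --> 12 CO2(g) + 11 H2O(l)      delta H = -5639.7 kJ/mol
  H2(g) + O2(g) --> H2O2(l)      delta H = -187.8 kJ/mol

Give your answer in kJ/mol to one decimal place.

delta H = 305.1 kJ/mol

equation 1 as written: +49.0 kJ/mol
equation 2 reversed: +166.2 kJ/mol
equation 3 reversed: +277.7 kJ/mol
equation 4: not needed.
equation 5 as written: -187.8 kJ/mol
Combining the equations, delta H = (+49.0) + (+166.2) + (+277.7) + (-187.8) = 305.1 kJ/mol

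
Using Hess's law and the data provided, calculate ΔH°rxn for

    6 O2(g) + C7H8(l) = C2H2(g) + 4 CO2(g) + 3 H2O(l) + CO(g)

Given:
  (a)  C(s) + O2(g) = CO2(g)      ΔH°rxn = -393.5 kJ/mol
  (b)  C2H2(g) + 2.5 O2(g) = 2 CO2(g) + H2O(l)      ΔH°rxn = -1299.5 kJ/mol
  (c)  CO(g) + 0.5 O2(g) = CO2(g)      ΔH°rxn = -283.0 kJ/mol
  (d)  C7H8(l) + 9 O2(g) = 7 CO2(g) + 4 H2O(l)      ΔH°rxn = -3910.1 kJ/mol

ΔH°rxn = -2327.6 kJ/mol

(a): not needed (C(s) appears nowhere else).
(b) reversed (C2H2(g) must end up as a product): +1299.5 kJ/mol
(c) reversed (CO(g) must end up as a product): +283.0 kJ/mol
(d) as written (C7H8(l) already on the reactant side): -3910.1 kJ/mol
ΔH°rxn = (+1299.5) + (+283.0) + (-3910.1) = -2327.6 kJ/mol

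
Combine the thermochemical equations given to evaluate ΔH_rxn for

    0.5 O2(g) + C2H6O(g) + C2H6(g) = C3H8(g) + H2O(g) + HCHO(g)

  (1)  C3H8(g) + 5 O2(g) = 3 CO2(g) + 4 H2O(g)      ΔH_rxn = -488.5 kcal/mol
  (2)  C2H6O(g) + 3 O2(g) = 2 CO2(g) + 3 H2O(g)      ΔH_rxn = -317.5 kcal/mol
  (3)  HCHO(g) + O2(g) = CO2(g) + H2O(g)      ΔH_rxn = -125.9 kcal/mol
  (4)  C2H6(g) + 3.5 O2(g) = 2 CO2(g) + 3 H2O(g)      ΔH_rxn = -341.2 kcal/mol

(1) reversed: +488.5 kcal/mol
(2) as written: -317.5 kcal/mol
(3) reversed: +125.9 kcal/mol
(4) as written: -341.2 kcal/mol
By Hess's law, ΔH_rxn = (+488.5) + (-317.5) + (+125.9) + (-341.2) = -44.3 kcal/mol

ΔH_rxn = -44.3 kcal/mol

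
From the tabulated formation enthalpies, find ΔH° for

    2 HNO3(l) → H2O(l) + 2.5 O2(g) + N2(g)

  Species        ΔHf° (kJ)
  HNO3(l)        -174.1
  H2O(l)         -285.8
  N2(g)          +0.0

ΔH° = 62.4 kJ

Products: 1·(-285.8) + 5/2·(+0.0) + 1·(+0.0) = -285.8
Reactants: 2·(-174.1) = -348.2
ΔH° = (-285.8) − (-348.2) = 62.4 kJ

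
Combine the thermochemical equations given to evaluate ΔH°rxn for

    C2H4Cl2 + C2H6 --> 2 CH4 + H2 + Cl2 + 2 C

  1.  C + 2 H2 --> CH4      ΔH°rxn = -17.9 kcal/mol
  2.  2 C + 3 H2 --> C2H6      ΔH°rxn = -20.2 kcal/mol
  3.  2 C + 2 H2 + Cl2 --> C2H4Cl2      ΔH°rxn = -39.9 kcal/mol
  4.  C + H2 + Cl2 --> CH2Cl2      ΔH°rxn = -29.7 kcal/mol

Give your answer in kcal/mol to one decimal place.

ΔH°rxn = 24.3 kcal/mol

eq. 1 × 2 (scale by 2 for the 2 CH4): (2)·(-17.9) = -35.8 kcal/mol
eq. 2 reversed (C2H6 must end up as a reactant): +20.2 kcal/mol
eq. 3 reversed (C2H4Cl2 must end up as a reactant): +39.9 kcal/mol
eq. 4: not needed (CH2Cl2 appears nowhere else).
ΔH°rxn = (-35.8) + (+20.2) + (+39.9) = 24.3 kcal/mol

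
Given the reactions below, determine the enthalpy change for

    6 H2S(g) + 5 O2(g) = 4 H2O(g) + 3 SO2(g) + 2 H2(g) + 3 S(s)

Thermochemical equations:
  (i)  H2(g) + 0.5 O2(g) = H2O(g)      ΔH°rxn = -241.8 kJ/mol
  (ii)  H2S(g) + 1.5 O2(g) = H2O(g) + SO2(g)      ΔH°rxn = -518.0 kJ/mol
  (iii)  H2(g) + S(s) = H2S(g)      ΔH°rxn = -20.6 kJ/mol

ΔH°rxn = -1734.0 kJ/mol

(i) as written: -241.8 kJ/mol
(ii) × 3: (3)·(-518.0) = -1554.0 kJ/mol
(iii) reversed and × 3: (-3)·(-20.6) = +61.8 kJ/mol
Combining the equations, ΔH°rxn = (1)·(-241.8) + (3)·(-518.0) + (-3)·(-20.6) = -1734.0 kJ/mol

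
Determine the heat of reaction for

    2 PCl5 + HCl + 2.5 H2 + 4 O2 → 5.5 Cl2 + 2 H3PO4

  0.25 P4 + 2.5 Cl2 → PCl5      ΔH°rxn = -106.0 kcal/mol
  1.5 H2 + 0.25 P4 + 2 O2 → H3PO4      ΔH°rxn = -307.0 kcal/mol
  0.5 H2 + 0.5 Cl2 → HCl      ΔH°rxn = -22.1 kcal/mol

ΔH°rxn = -379.9 kcal/mol

equation 1 reversed and × 2 (PCl5 must end up as a reactant; ×2 to match 2 PCl5 in the target): (-2)·(-106.0) = +212.0 kcal/mol
equation 2 × 2 (×2 to match 2 H3PO4 in the target): (2)·(-307.0) = -614.0 kcal/mol
equation 3 reversed (reverse to put HCl on the reactant side): +22.1 kcal/mol
ΔH°rxn = (+212.0) + (-614.0) + (+22.1) = -379.9 kcal/mol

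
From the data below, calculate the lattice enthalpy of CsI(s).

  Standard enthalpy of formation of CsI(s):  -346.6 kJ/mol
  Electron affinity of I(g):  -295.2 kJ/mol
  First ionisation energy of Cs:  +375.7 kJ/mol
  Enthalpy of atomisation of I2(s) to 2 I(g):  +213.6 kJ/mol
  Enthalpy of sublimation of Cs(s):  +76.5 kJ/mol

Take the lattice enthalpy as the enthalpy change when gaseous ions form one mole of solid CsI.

U = -610.4 kJ/mol

ΔHf° = 1·ΔHsub + 1·(ΣIE) + 1/2·D(I2) + 1·EA + U
-346.6 = 1·(+76.5) + 1·(+375.7) + 1/2·(+213.6) + 1·(-295.2) + U
U = -346.6 − (+263.8) = -610.4 kJ/mol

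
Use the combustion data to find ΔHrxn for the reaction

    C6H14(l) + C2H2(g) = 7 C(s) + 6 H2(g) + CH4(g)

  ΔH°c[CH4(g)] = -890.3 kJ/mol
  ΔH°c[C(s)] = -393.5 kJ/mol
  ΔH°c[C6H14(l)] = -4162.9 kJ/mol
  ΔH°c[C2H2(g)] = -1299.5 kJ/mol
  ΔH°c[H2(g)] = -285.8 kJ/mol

ΔHrxn = -102.8 kJ/mol

Using ΔH = Σ nΔHc°(reactants) − Σ nΔHc°(products):
= [1·(-4162.9) + 1·(-1299.5)] − [7·(-393.5) + 6·(-285.8) + 1·(-890.3)]
= -102.8 kJ/mol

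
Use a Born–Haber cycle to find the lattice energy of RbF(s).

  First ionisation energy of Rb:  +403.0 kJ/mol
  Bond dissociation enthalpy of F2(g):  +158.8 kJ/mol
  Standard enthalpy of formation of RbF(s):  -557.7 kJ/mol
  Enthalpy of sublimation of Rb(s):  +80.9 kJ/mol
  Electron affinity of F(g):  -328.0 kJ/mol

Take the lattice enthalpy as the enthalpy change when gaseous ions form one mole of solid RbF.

ΔHf° = 1·ΔHsub + 1·(ΣIE) + 1/2·D(F2) + 1·EA + U
-557.7 = 1·(+80.9) + 1·(+403.0) + 1/2·(+158.8) + 1·(-328.0) + U
U = -557.7 − (+235.3) = -793.0 kJ/mol

U = -793.0 kJ/mol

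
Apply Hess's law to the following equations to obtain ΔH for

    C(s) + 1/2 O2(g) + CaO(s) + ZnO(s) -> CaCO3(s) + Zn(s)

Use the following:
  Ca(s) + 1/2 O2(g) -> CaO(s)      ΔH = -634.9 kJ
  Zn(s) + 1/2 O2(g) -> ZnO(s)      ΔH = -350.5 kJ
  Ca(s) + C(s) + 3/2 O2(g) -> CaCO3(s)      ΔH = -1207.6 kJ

ΔH = -222.2 kJ

equation 1 reversed: +634.9 kJ
equation 2 reversed: +350.5 kJ
equation 3 as written: -1207.6 kJ
ΔH = (-1)·(-634.9) + (-1)·(-350.5) + (1)·(-1207.6) = -222.2 kJ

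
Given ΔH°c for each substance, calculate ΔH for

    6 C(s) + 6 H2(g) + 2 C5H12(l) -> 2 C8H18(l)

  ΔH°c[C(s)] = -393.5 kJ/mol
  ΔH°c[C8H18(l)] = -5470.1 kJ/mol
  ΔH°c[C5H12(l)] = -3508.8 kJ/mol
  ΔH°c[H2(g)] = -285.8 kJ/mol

ΔH = -153.2 kJ/mol

Using ΔH = Σ nΔHc°(reactants) − Σ nΔHc°(products):
= [6·(-393.5) + 6·(-285.8) + 2·(-3508.8)] − [2·(-5470.1)]
= -153.2 kJ/mol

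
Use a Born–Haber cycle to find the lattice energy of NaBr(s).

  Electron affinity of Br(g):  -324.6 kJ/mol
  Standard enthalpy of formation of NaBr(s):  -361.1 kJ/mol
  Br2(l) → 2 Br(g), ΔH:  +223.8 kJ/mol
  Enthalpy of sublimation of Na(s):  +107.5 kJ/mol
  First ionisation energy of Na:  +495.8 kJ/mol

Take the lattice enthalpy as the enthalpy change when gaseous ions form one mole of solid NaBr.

ΔHf° = 1·ΔHsub + 1·(ΣIE) + 1/2·D(Br2) + 1·EA + U
-361.1 = 1·(+107.5) + 1·(+495.8) + 1/2·(+223.8) + 1·(-324.6) + U
U = -361.1 − (+390.6) = -751.7 kJ/mol

U = -751.7 kJ/mol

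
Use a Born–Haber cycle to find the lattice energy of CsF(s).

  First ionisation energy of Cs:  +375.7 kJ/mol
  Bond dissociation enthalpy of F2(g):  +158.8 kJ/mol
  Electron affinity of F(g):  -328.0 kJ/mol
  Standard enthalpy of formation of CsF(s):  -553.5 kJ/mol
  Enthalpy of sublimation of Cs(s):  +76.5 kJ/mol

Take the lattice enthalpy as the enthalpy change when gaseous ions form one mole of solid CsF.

ΔHf° = 1·ΔHsub + 1·(ΣIE) + 1/2·D(F2) + 1·EA + U
-553.5 = 1·(+76.5) + 1·(+375.7) + 1/2·(+158.8) + 1·(-328.0) + U
U = -553.5 − (+203.6) = -757.1 kJ/mol

U = -757.1 kJ/mol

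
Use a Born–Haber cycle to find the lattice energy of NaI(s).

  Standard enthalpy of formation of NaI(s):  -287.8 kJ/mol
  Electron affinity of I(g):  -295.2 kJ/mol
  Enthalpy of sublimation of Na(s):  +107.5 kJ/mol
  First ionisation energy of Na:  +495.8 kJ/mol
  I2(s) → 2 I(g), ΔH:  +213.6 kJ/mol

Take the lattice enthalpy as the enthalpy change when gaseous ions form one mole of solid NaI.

U = -702.7 kJ/mol

ΔHf° = 1·ΔHsub + 1·(ΣIE) + 1/2·D(I2) + 1·EA + U
-287.8 = 1·(+107.5) + 1·(+495.8) + 1/2·(+213.6) + 1·(-295.2) + U
U = -287.8 − (+414.9) = -702.7 kJ/mol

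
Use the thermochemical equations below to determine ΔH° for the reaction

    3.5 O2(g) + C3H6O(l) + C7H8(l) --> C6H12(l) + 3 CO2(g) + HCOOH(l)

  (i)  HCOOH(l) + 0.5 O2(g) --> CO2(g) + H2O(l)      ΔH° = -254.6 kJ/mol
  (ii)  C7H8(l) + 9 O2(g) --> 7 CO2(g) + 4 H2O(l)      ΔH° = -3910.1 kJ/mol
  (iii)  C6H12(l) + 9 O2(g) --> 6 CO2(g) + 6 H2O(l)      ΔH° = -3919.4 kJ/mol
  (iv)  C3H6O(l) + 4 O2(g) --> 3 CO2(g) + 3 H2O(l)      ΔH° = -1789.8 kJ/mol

ΔH° = -1525.9 kJ/mol

(i) reversed: +254.6 kJ/mol
(ii) as written: -3910.1 kJ/mol
(iii) reversed: +3919.4 kJ/mol
(iv) as written: -1789.8 kJ/mol
ΔH° = (+254.6) + (-3910.1) + (+3919.4) + (-1789.8) = -1525.9 kJ/mol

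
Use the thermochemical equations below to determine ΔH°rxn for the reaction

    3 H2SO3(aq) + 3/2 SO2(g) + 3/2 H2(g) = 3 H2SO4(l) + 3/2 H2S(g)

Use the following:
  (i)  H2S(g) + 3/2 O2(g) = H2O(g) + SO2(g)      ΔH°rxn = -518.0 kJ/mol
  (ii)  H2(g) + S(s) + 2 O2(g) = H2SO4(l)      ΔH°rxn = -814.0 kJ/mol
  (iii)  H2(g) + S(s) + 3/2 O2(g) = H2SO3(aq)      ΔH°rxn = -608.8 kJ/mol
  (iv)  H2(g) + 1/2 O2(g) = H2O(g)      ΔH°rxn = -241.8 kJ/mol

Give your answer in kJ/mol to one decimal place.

ΔH°rxn = -201.3 kJ/mol

(i) reversed and × 3/2 (H2S(g) must end up as a product; scale by 3/2 for the 3/2 H2S(g)): (-3/2)·(-518.0) = +777.0 kJ/mol
(ii) × 3 (×3 to match 3 H2SO4(l) in the target): (3)·(-814.0) = -2442.0 kJ/mol
(iii) reversed and × 3 (reverse to put H2SO3(aq) on the reactant side; ×3 to match 3 H2SO3(aq) in the target): (-3)·(-608.8) = +1826.4 kJ/mol
(iv) × 3/2: (3/2)·(-241.8) = -362.7 kJ/mol
ΔH°rxn = (-3/2)·(-518.0) + (3)·(-814.0) + (-3)·(-608.8) + (3/2)·(-241.8) = -201.3 kJ/mol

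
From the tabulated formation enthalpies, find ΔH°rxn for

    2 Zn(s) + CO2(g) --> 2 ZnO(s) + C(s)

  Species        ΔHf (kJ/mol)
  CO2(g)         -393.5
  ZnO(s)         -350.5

ΔH°rxn = -307.5 kJ/mol

Products: 2·(-350.5) + 1·(+0.0) = -701.0
Reactants: 2·(+0.0) + 1·(-393.5) = -393.5
ΔH°rxn = (-701.0) − (-393.5) = -307.5 kJ/mol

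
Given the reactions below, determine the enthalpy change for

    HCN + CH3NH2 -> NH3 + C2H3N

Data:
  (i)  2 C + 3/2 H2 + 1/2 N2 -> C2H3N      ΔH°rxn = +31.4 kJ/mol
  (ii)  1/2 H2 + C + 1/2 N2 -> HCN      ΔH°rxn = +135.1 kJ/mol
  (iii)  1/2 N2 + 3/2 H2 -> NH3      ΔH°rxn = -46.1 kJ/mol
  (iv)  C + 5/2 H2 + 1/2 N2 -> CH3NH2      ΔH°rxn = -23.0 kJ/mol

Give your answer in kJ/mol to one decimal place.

ΔH°rxn = -126.8 kJ/mol

(i) as written (C2H3N already on the product side): +31.4 kJ/mol
(ii) reversed (HCN must end up as a reactant): -135.1 kJ/mol
(iii) as written (NH3 already on the product side): -46.1 kJ/mol
(iv) reversed (CH3NH2 must end up as a reactant): +23.0 kJ/mol
By Hess's law, ΔH°rxn = (+31.4) + (-135.1) + (-46.1) + (+23.0) = -126.8 kJ/mol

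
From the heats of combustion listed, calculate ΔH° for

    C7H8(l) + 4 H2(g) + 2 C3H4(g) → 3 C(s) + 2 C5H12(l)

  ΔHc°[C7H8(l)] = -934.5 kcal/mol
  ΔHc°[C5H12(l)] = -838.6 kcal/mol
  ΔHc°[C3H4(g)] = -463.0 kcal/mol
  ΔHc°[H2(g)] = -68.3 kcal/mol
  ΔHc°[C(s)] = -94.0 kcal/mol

Using ΔH = Σ nΔHc°(reactants) − Σ nΔHc°(products):
= [1·(-934.5) + 4·(-68.3) + 2·(-463.0)] − [3·(-94.0) + 2·(-838.6)]
= -174.5 kcal/mol

ΔH° = -174.5 kcal/mol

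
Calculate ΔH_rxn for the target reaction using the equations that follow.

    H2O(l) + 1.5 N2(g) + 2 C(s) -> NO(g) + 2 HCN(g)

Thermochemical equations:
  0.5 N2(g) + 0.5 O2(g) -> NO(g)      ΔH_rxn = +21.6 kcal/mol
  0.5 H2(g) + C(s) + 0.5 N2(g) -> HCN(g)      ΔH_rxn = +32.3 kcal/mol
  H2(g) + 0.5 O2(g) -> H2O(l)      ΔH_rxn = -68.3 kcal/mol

equation 1 as written: +21.6 kcal/mol
equation 2 × 2: (2)·(+32.3) = +64.6 kcal/mol
equation 3 reversed: +68.3 kcal/mol
Summing the manipulated equations, ΔH_rxn = (1)·(+21.6) + (2)·(+32.3) + (-1)·(-68.3) = 154.5 kcal/mol

ΔH_rxn = 154.5 kcal/mol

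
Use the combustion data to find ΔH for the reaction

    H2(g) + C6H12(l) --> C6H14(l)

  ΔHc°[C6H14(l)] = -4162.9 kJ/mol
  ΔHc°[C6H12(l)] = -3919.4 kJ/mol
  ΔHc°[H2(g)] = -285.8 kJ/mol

ΔH = -42.3 kJ/mol

Using ΔH = Σ nΔHc°(reactants) − Σ nΔHc°(products):
= [1·(-285.8) + 1·(-3919.4)] − [1·(-4162.9)]
= -42.3 kJ/mol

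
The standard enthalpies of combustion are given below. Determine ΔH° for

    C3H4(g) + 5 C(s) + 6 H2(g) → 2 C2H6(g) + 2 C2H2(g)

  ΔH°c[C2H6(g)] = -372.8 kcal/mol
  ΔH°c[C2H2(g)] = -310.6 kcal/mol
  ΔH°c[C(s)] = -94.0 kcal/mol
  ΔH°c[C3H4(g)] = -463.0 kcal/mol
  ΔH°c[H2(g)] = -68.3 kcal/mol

With combustion enthalpies, reactants minus products:
= [1·(-463.0) + 5·(-94.0) + 6·(-68.3)] − [2·(-372.8) + 2·(-310.6)]
= 24.0 kcal/mol

ΔH° = 24.0 kcal/mol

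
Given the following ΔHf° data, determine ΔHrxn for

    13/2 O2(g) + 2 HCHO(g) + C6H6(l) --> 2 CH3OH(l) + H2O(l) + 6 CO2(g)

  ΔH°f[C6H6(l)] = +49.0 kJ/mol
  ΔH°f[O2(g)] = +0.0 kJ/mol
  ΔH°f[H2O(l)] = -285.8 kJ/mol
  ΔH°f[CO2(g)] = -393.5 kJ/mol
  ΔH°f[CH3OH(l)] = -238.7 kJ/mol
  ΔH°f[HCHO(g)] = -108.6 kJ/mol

Products: 2·(-238.7) + 1·(-285.8) + 6·(-393.5) = -3124.2
Reactants: 13/2·(+0.0) + 2·(-108.6) + 1·(+49.0) = -168.2
ΔHrxn = (-3124.2) − (-168.2) = -2956.0 kJ/mol

ΔHrxn = -2956.0 kJ/mol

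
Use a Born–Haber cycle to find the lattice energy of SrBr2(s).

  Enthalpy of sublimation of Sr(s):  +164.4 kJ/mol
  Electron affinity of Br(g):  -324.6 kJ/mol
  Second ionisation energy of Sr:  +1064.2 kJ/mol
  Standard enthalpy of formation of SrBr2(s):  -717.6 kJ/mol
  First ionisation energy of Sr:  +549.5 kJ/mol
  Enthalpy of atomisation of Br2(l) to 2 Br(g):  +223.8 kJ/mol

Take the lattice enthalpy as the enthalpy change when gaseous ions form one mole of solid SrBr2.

ΔHf° = 1·ΔHsub + 1·(ΣIE) + 1·D(Br2) + 2·EA + U
-717.6 = 1·(+164.4) + 1·(+1613.7) + 1·(+223.8) + 2·(-324.6) + U
U = -717.6 − (+1352.7) = -2070.3 kJ/mol

U = -2070.3 kJ/mol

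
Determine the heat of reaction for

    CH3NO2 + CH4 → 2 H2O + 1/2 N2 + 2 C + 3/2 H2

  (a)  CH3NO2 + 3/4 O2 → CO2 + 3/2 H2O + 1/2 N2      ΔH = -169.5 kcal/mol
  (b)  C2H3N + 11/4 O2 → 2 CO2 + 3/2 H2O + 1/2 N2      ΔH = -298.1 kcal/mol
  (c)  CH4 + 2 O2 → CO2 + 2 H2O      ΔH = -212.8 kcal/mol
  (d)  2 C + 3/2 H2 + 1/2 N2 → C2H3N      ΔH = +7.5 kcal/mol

ΔH = -91.7 kcal/mol

(a) as written (CH3NO2 already on the reactant side): -169.5 kcal/mol
(b) reversed: +298.1 kcal/mol
(c) as written (CH4 already on the reactant side): -212.8 kcal/mol
(d) reversed (reverse to put C on the product side): -7.5 kcal/mol
ΔH = (-169.5) + (+298.1) + (-212.8) + (-7.5) = -91.7 kcal/mol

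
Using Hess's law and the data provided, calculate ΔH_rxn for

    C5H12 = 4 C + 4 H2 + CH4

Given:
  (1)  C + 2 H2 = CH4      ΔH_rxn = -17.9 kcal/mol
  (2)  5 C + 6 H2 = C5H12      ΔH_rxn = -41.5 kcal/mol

(1) as written: -17.9 kcal/mol
(2) reversed: +41.5 kcal/mol
Since enthalpy is a state function, ΔH_rxn = (1)·(-17.9) + (-1)·(-41.5) = 23.6 kcal/mol

ΔH_rxn = 23.6 kcal/mol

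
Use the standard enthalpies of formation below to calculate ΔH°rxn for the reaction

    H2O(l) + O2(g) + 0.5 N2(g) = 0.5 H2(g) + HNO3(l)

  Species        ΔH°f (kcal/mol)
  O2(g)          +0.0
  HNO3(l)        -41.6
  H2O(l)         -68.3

ΔH°rxn = 26.7 kcal/mol

Products: 1/2·(+0.0) + 1·(-41.6) = -41.6
Reactants: 1·(-68.3) + 1·(+0.0) + 1/2·(+0.0) = -68.3
ΔH°rxn = (-41.6) − (-68.3) = 26.7 kcal/mol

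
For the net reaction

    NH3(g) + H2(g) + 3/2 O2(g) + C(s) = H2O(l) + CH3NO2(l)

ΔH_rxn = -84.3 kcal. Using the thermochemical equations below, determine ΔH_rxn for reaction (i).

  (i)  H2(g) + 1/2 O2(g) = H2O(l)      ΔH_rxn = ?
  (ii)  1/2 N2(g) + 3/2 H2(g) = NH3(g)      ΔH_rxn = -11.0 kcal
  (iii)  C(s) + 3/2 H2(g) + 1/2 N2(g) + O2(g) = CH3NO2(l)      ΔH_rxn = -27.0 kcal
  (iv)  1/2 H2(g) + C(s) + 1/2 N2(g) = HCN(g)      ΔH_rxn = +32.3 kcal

(i) as written: contributes x
(ii) reversed: +11.0 kcal
(iii) as written: -27.0 kcal
(iv): not needed.
-84.3 = (+11.0) + (-27.0) + x
x = (-84.3 − (-16.0)) / (1) = -68.3 kcal

ΔH_rxn = -68.3 kcal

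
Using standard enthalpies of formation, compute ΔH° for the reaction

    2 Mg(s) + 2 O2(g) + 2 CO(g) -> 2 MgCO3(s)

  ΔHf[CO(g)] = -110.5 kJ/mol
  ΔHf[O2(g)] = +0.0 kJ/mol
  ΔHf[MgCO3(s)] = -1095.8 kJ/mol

ΔH° = -1970.6 kJ/mol

Products: 2·(-1095.8) = -2191.6
Reactants: 2·(+0.0) + 2·(+0.0) + 2·(-110.5) = -221.0
ΔH° = (-2191.6) − (-221.0) = -1970.6 kJ/mol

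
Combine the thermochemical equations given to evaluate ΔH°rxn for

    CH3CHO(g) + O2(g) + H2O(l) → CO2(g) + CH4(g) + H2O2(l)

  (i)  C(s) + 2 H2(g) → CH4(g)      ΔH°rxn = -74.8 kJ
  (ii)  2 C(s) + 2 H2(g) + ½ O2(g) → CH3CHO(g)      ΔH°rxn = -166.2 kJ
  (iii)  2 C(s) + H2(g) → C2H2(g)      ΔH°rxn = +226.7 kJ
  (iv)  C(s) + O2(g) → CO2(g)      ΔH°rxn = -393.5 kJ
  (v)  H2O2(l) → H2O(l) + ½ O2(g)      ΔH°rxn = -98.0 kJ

ΔH°rxn = -204.1 kJ

(i) as written: -74.8 kJ
(ii) reversed: +166.2 kJ
(iii): not needed.
(iv) as written: -393.5 kJ
(v) reversed: +98.0 kJ
ΔH°rxn = (-74.8) + (+166.2) + (-393.5) + (+98.0) = -204.1 kJ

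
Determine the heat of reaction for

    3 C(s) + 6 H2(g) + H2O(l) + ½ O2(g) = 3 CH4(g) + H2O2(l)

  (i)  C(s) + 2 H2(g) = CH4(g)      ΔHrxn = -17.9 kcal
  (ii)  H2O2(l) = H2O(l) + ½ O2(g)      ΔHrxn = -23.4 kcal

ΔHrxn = -30.3 kcal

(i) × 3 (scale by 3 for the 3 CH4(g)): (3)·(-17.9) = -53.7 kcal
(ii) reversed (H2O2(l) must end up as a product): +23.4 kcal
ΔHrxn = (-53.7) + (+23.4) = -30.3 kcal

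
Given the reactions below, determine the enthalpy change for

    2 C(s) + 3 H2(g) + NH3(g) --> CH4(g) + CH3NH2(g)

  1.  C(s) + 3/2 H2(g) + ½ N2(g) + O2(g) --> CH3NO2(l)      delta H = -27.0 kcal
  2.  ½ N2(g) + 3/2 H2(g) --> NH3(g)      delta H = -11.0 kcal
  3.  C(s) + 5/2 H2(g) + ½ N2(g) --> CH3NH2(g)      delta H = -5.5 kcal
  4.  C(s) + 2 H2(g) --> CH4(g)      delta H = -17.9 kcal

delta H = -12.4 kcal

eq. 1: not needed (O2(g) appears nowhere else).
eq. 2 reversed (reverse to put NH3(g) on the reactant side): +11.0 kcal
eq. 3 as written (CH3NH2(g) already on the product side): -5.5 kcal
eq. 4 as written (CH4(g) already on the product side): -17.9 kcal
delta H = (-1)·(-11.0) + (1)·(-5.5) + (1)·(-17.9) = -12.4 kcal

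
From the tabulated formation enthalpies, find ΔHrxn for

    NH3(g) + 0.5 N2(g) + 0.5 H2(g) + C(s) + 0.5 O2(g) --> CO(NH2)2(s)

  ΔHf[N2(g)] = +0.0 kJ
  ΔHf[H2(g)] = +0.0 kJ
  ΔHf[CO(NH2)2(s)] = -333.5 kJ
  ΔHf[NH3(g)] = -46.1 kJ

ΔH°rxn = Σ nΔHf°(products) − Σ nΔHf°(reactants).
Products: 1·(-333.5) = -333.5
Reactants: 1·(-46.1) + 1/2·(+0.0) + 1/2·(+0.0) + 1·(+0.0) + 1/2·(+0.0) = -46.1
ΔHrxn = (-333.5) − (-46.1) = -287.4 kJ

ΔHrxn = -287.4 kJ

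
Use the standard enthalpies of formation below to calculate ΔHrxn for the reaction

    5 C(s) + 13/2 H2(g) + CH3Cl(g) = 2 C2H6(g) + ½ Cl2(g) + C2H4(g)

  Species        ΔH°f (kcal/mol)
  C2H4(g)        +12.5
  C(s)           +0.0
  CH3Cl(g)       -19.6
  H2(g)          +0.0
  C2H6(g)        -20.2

ΔHrxn = -8.3 kcal/mol

Products: 2·(-20.2) + 1/2·(+0.0) + 1·(+12.5) = -27.9
Reactants: 5·(+0.0) + 13/2·(+0.0) + 1·(-19.6) = -19.6
ΔHrxn = (-27.9) − (-19.6) = -8.3 kcal/mol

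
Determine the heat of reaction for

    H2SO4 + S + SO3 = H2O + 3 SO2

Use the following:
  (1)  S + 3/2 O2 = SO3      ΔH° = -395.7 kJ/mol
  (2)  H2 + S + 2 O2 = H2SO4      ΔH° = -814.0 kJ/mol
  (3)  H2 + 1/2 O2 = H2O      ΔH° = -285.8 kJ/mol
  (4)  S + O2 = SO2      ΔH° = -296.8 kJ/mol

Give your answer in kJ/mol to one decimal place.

ΔH° = 33.5 kJ/mol

(1) reversed (reverse to put SO3 on the reactant side): +395.7 kJ/mol
(2) reversed (reverse to put H2SO4 on the reactant side): +814.0 kJ/mol
(3) as written (H2O already on the product side): -285.8 kJ/mol
(4) × 3 (scale by 3 for the 3 SO2): (3)·(-296.8) = -890.4 kJ/mol
Since enthalpy is a state function, ΔH° = (+395.7) + (+814.0) + (-285.8) + (-890.4) = 33.5 kJ/mol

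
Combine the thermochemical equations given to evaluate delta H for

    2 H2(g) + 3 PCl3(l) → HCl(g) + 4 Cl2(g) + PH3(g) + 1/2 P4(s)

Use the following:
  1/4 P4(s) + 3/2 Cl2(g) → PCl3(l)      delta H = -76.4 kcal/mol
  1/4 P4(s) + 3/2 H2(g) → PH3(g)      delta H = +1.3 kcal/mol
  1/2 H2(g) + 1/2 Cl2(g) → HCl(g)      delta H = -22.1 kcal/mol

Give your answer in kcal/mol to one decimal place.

equation 1 reversed and × 3: (-3)·(-76.4) = +229.2 kcal/mol
equation 2 as written: +1.3 kcal/mol
equation 3 as written: -22.1 kcal/mol
delta H = (+229.2) + (+1.3) + (-22.1) = 208.4 kcal/mol

delta H = 208.4 kcal/mol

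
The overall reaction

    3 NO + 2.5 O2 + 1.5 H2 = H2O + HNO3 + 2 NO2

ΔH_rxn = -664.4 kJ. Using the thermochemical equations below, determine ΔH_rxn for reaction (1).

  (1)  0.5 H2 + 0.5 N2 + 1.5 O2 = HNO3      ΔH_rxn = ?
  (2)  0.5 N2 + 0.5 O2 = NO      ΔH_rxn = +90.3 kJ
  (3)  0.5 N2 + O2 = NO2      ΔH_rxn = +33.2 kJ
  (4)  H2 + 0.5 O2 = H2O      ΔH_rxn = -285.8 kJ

ΔH_rxn = -174.1 kJ

(1) as written (HNO3 already on the product side): contributes x
(2) reversed and × 3 (reverse to put NO on the reactant side; ×3 to match 3 NO in the target): (-3)·(+90.3) = -270.9 kJ
(3) × 2 (×2 to match 2 NO2 in the target): (2)·(+33.2) = +66.4 kJ
(4) as written (H2O already on the product side): -285.8 kJ
-664.4 = (-270.9) + (+66.4) + (-285.8) + x
x = (-664.4 − (-490.3)) / (1) = -174.1 kJ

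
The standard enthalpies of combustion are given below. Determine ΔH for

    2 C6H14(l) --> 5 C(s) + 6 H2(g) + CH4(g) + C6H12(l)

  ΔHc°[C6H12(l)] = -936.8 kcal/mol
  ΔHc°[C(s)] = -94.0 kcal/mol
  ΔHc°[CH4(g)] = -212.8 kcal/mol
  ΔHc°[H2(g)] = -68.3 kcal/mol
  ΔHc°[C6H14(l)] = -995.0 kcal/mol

Using ΔH = Σ nΔHc°(reactants) − Σ nΔHc°(products):
= [2·(-995.0)] − [5·(-94.0) + 6·(-68.3) + 1·(-212.8) + 1·(-936.8)]
= 39.4 kcal/mol

ΔH = 39.4 kcal/mol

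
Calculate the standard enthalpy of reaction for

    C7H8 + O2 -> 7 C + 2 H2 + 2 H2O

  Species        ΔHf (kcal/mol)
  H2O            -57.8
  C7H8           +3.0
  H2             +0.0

ΔHrxn = -118.6 kcal/mol

ΔH°rxn = Σ nΔHf°(products) − Σ nΔHf°(reactants).
Products: 7·(+0.0) + 2·(+0.0) + 2·(-57.8) = -115.6
Reactants: 1·(+3.0) + 1·(+0.0) = +3.0
ΔHrxn = (-115.6) − (+3.0) = -118.6 kcal/mol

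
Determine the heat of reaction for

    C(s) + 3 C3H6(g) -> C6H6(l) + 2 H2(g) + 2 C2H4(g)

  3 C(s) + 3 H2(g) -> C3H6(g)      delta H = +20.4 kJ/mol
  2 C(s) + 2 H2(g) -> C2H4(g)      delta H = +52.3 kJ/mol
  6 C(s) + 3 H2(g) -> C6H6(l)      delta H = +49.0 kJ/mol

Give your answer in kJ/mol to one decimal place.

delta H = 92.4 kJ/mol

equation 1 reversed and × 3 (C3H6(g) must end up as a reactant; ×3 to match 3 C3H6(g) in the target): (-3)·(+20.4) = -61.2 kJ/mol
equation 2 × 2 (×2 to match 2 C2H4(g) in the target): (2)·(+52.3) = +104.6 kJ/mol
equation 3 as written (C6H6(l) already on the product side): +49.0 kJ/mol
Combining the equations, delta H = (-3)·(+20.4) + (2)·(+52.3) + (1)·(+49.0) = 92.4 kJ/mol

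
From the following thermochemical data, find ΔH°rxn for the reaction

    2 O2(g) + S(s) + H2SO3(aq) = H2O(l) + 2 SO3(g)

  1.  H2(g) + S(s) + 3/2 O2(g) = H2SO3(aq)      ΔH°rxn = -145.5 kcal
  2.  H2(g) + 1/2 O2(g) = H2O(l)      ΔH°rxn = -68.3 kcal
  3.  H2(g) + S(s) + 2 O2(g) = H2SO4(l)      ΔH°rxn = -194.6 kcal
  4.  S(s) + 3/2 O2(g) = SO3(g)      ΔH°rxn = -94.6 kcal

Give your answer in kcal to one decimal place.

ΔH°rxn = -112.0 kcal

eq. 1 reversed (reverse to put H2SO3(aq) on the reactant side): +145.5 kcal
eq. 2 as written (H2O(l) already on the product side): -68.3 kcal
eq. 3: not needed (H2SO4(l) appears nowhere else).
eq. 4 × 2 (scale by 2 for the 2 SO3(g)): (2)·(-94.6) = -189.2 kcal
Since enthalpy is a state function, ΔH°rxn = (-1)·(-145.5) + (1)·(-68.3) + (2)·(-94.6) = -112.0 kcal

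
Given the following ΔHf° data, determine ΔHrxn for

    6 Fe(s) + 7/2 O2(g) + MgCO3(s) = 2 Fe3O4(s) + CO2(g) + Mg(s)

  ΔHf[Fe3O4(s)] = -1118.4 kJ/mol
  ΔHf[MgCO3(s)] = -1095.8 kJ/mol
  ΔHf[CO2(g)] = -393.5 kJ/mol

ΔHrxn = -1534.5 kJ/mol

ΔH°rxn = Σ nΔHf°(products) − Σ nΔHf°(reactants).
Products: 2·(-1118.4) + 1·(-393.5) + 1·(+0.0) = -2630.3
Reactants: 6·(+0.0) + 7/2·(+0.0) + 1·(-1095.8) = -1095.8
ΔHrxn = (-2630.3) − (-1095.8) = -1534.5 kJ/mol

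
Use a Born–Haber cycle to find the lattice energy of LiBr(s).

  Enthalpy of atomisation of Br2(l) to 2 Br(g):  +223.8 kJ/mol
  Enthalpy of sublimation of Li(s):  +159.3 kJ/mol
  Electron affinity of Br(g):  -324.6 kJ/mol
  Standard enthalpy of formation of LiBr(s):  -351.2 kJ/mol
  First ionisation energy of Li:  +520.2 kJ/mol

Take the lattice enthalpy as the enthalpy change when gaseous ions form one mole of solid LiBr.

U = -818.0 kJ/mol

ΔHf° = 1·ΔHsub + 1·(ΣIE) + 1/2·D(Br2) + 1·EA + U
-351.2 = 1·(+159.3) + 1·(+520.2) + 1/2·(+223.8) + 1·(-324.6) + U
U = -351.2 − (+466.8) = -818.0 kJ/mol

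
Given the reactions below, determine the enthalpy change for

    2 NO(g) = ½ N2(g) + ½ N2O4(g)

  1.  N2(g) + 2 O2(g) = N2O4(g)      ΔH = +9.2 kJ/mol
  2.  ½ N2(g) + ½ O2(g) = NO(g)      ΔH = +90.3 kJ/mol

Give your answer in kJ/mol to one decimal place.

eq. 1 × 1/2 (scale by 1/2 for the 1/2 N2O4(g)): (1/2)·(+9.2) = +4.6 kJ/mol
eq. 2 reversed and × 2 (NO(g) must end up as a reactant; ×2 to match 2 NO(g) in the target): (-2)·(+90.3) = -180.6 kJ/mol
ΔH = (1/2)·(+9.2) + (-2)·(+90.3) = -176.0 kJ/mol

ΔH = -176.0 kJ/mol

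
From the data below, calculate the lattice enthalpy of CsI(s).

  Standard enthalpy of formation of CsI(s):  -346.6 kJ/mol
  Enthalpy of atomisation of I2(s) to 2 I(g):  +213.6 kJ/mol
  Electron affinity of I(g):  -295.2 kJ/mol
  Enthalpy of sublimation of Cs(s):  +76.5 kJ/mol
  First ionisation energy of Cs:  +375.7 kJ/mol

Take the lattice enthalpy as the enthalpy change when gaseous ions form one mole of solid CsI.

ΔHf° = 1·ΔHsub + 1·(ΣIE) + 1/2·D(I2) + 1·EA + U
-346.6 = 1·(+76.5) + 1·(+375.7) + 1/2·(+213.6) + 1·(-295.2) + U
U = -346.6 − (+263.8) = -610.4 kJ/mol

U = -610.4 kJ/mol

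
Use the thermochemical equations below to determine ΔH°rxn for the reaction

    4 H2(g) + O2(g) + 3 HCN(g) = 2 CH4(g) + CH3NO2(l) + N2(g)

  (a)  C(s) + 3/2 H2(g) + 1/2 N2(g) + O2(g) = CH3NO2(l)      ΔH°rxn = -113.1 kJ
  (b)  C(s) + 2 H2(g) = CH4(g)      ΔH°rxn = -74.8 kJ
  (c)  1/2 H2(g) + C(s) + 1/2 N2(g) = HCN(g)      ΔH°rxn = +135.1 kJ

(a) as written (CH3NO2(l) already on the product side): -113.1 kJ
(b) × 2 (scale by 2 for the 2 CH4(g)): (2)·(-74.8) = -149.6 kJ
(c) reversed and × 3 (reverse to put HCN(g) on the reactant side; ×3 to match 3 HCN(g) in the target): (-3)·(+135.1) = -405.3 kJ
ΔH°rxn = (-113.1) + (-149.6) + (-405.3) = -668.0 kJ

ΔH°rxn = -668.0 kJ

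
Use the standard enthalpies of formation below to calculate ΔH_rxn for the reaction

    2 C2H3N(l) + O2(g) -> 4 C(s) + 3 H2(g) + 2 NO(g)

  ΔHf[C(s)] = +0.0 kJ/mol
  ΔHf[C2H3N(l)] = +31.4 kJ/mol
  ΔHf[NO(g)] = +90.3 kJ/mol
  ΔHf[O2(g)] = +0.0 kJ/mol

Products: 4·(+0.0) + 3·(+0.0) + 2·(+90.3) = +180.6
Reactants: 2·(+31.4) + 1·(+0.0) = +62.8
ΔH_rxn = (+180.6) − (+62.8) = 117.8 kJ/mol

ΔH_rxn = 117.8 kJ/mol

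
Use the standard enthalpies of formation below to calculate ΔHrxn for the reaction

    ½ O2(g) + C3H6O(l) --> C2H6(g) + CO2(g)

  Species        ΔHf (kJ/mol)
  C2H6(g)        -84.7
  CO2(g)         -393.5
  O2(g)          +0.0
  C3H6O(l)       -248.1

Products: 1·(-84.7) + 1·(-393.5) = -478.2
Reactants: 1/2·(+0.0) + 1·(-248.1) = -248.1
ΔHrxn = (-478.2) − (-248.1) = -230.1 kJ/mol

ΔHrxn = -230.1 kJ/mol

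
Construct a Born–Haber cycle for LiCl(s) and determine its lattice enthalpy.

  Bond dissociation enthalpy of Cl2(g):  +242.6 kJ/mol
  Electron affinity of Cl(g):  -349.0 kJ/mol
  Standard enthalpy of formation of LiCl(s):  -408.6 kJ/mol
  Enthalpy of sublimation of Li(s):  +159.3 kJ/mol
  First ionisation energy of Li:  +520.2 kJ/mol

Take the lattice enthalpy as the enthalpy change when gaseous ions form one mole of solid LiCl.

ΔHf° = 1·ΔHsub + 1·(ΣIE) + 1/2·D(Cl2) + 1·EA + U
-408.6 = 1·(+159.3) + 1·(+520.2) + 1/2·(+242.6) + 1·(-349.0) + U
U = -408.6 − (+451.8) = -860.4 kJ/mol

U = -860.4 kJ/mol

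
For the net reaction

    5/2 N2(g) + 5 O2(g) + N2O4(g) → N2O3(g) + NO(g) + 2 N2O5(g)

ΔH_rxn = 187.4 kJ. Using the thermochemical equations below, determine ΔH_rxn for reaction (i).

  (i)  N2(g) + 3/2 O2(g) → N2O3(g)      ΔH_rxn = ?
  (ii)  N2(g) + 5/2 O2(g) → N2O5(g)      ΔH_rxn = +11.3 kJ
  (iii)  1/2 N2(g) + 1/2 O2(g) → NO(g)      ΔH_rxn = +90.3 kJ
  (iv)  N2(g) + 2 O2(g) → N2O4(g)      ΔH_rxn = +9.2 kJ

(i) as written (N2O3(g) already on the product side): contributes x
(ii) × 2 (×2 to match 2 N2O5(g) in the target): (2)·(+11.3) = +22.6 kJ
(iii) as written (NO(g) already on the product side): +90.3 kJ
(iv) reversed (N2O4(g) must end up as a reactant): -9.2 kJ
+187.4 = (+22.6) + (+90.3) + (-9.2) + x
x = (+187.4 − (+103.7)) / (1) = 83.7 kJ

ΔH_rxn = 83.7 kJ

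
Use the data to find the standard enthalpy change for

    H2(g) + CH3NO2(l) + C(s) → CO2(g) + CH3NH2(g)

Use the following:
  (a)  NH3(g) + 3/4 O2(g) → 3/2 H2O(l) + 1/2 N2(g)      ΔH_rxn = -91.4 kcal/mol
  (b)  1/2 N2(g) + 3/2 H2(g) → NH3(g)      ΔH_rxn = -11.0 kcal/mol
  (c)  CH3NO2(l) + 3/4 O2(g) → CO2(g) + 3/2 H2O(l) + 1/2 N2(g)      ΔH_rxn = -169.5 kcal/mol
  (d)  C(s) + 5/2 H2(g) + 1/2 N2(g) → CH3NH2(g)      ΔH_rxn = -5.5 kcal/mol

ΔH_rxn = -72.6 kcal/mol

(a) reversed: +91.4 kcal/mol
(b) reversed: +11.0 kcal/mol
(c) as written (CH3NO2(l) already on the reactant side): -169.5 kcal/mol
(d) as written (CH3NH2(g) already on the product side): -5.5 kcal/mol
ΔH_rxn = (-1)·(-91.4) + (-1)·(-11.0) + (1)·(-169.5) + (1)·(-5.5) = -72.6 kcal/mol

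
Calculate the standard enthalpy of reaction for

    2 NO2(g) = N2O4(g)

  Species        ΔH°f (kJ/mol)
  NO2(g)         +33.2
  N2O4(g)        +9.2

ΔH° = -57.2 kJ/mol

Products: 1·(+9.2) = +9.2
Reactants: 2·(+33.2) = +66.4
ΔH° = (+9.2) − (+66.4) = -57.2 kJ/mol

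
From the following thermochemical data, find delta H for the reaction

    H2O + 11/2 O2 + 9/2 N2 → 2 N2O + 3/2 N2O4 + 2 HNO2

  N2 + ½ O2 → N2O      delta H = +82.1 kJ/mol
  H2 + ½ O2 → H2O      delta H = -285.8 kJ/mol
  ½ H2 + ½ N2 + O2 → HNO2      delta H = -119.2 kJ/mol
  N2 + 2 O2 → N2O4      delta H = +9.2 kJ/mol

delta H = 225.4 kJ/mol

equation 1 × 2: (2)·(+82.1) = +164.2 kJ/mol
equation 2 reversed: +285.8 kJ/mol
equation 3 × 2: (2)·(-119.2) = -238.4 kJ/mol
equation 4 × 3/2: (3/2)·(+9.2) = +13.8 kJ/mol
Since enthalpy is a state function, delta H = (2)·(+82.1) + (-1)·(-285.8) + (2)·(-119.2) + (3/2)·(+9.2) = 225.4 kJ/mol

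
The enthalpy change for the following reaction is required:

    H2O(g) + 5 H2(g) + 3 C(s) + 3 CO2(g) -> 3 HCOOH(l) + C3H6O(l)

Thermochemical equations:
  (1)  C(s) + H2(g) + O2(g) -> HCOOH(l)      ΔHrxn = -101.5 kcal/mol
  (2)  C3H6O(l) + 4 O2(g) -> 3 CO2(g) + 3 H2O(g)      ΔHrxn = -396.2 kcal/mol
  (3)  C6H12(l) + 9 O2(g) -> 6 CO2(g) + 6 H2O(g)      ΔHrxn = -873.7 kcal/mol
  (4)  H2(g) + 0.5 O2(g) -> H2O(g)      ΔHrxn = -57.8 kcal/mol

(1) × 3: (3)·(-101.5) = -304.5 kcal/mol
(2) reversed: +396.2 kcal/mol
(3): not needed.
(4) × 2: (2)·(-57.8) = -115.6 kcal/mol
ΔHrxn = (3)·(-101.5) + (-1)·(-396.2) + (2)·(-57.8) = -23.9 kcal/mol

ΔHrxn = -23.9 kcal/mol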